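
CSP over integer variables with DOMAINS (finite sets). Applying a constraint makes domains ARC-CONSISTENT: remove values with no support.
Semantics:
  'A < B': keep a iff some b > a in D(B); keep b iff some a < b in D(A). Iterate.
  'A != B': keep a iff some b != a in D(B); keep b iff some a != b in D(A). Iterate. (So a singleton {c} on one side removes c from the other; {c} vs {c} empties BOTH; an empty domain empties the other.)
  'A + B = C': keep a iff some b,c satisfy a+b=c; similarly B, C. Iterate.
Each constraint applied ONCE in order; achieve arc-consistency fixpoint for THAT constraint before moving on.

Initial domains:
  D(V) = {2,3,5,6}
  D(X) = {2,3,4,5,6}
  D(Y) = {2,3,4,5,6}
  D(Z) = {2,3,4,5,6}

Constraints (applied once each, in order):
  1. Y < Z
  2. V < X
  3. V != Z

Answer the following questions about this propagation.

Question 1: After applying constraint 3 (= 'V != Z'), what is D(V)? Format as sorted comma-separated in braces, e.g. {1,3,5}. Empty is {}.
Constraint 1 (Y < Z) on D(Y)={2,3,4,5,6} D(Z)={2,3,4,5,6}: Y {2,3,4,5,6}->{2,3,4,5}; Z {2,3,4,5,6}->{3,4,5,6}
Constraint 2 (V < X) on D(V)={2,3,5,6} D(X)={2,3,4,5,6}: V {2,3,5,6}->{2,3,5}; X {2,3,4,5,6}->{3,4,5,6}
Constraint 3 (V != Z) on D(V)={2,3,5} D(Z)={3,4,5,6}: no change
So after constraint 3: D(V) = {2,3,5}

Answer: {2,3,5}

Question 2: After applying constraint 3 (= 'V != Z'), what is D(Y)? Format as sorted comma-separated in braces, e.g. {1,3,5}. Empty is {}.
Constraint 1 (Y < Z) on D(Y)={2,3,4,5,6} D(Z)={2,3,4,5,6}: Y {2,3,4,5,6}->{2,3,4,5}; Z {2,3,4,5,6}->{3,4,5,6}
Constraint 2 (V < X) on D(V)={2,3,5,6} D(X)={2,3,4,5,6}: V {2,3,5,6}->{2,3,5}; X {2,3,4,5,6}->{3,4,5,6}
Constraint 3 (V != Z) on D(V)={2,3,5} D(Z)={3,4,5,6}: no change
So after constraint 3: D(Y) = {2,3,4,5}

Answer: {2,3,4,5}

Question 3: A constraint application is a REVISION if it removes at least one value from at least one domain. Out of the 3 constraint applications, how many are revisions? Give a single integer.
Answer: 2

Derivation:
Constraint 1 (Y < Z) on D(Y)={2,3,4,5,6} D(Z)={2,3,4,5,6}: Y {2,3,4,5,6}->{2,3,4,5}; Z {2,3,4,5,6}->{3,4,5,6} => REVISION
Constraint 2 (V < X) on D(V)={2,3,5,6} D(X)={2,3,4,5,6}: V {2,3,5,6}->{2,3,5}; X {2,3,4,5,6}->{3,4,5,6} => REVISION
Constraint 3 (V != Z) on D(V)={2,3,5} D(Z)={3,4,5,6}: no change => not a revision
Total revisions = 2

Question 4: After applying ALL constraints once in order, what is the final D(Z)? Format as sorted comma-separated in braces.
Constraint 1 (Y < Z) on D(Y)={2,3,4,5,6} D(Z)={2,3,4,5,6}: Y {2,3,4,5,6}->{2,3,4,5}; Z {2,3,4,5,6}->{3,4,5,6}
Constraint 2 (V < X) on D(V)={2,3,5,6} D(X)={2,3,4,5,6}: V {2,3,5,6}->{2,3,5}; X {2,3,4,5,6}->{3,4,5,6}
Constraint 3 (V != Z) on D(V)={2,3,5} D(Z)={3,4,5,6}: no change
So after all 3 constraints: D(Z) = {3,4,5,6}

Answer: {3,4,5,6}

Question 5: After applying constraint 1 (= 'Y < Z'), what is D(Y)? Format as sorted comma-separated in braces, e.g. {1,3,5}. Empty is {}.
Answer: {2,3,4,5}

Derivation:
Constraint 1 (Y < Z) on D(Y)={2,3,4,5,6} D(Z)={2,3,4,5,6}: Y {2,3,4,5,6}->{2,3,4,5}; Z {2,3,4,5,6}->{3,4,5,6}
So after constraint 1: D(Y) = {2,3,4,5}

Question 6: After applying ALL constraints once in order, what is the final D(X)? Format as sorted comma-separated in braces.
Answer: {3,4,5,6}

Derivation:
Constraint 1 (Y < Z) on D(Y)={2,3,4,5,6} D(Z)={2,3,4,5,6}: Y {2,3,4,5,6}->{2,3,4,5}; Z {2,3,4,5,6}->{3,4,5,6}
Constraint 2 (V < X) on D(V)={2,3,5,6} D(X)={2,3,4,5,6}: V {2,3,5,6}->{2,3,5}; X {2,3,4,5,6}->{3,4,5,6}
Constraint 3 (V != Z) on D(V)={2,3,5} D(Z)={3,4,5,6}: no change
So after all 3 constraints: D(X) = {3,4,5,6}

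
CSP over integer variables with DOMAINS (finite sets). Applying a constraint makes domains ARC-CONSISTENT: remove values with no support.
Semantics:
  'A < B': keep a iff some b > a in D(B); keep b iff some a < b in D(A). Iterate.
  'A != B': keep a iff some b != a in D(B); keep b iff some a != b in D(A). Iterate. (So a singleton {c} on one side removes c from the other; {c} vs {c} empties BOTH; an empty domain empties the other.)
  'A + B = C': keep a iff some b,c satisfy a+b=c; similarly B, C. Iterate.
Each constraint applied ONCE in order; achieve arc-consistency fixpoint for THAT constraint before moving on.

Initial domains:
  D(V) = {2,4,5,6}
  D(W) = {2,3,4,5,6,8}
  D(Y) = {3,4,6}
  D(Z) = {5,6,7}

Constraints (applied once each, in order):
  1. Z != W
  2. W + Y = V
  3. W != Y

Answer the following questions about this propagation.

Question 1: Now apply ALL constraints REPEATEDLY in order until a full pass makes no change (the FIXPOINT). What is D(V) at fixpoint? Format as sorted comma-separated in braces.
pass 0 (initial): D(V)={2,4,5,6}
pass 1: V {2,4,5,6}->{5,6}; W {2,3,4,5,6,8}->{2,3}; Y {3,4,6}->{3,4}
pass 2: no change
Fixpoint after 2 passes: D(V) = {5,6}

Answer: {5,6}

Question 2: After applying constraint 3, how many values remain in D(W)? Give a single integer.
Constraint 1 (Z != W) on D(Z)={5,6,7} D(W)={2,3,4,5,6,8}: no change
Constraint 2 (W + Y = V) on D(W)={2,3,4,5,6,8} D(Y)={3,4,6} D(V)={2,4,5,6}: W {2,3,4,5,6,8}->{2,3}; Y {3,4,6}->{3,4}; V {2,4,5,6}->{5,6}
Constraint 3 (W != Y) on D(W)={2,3} D(Y)={3,4}: no change
So after constraint 3: D(W)={2,3}, size = 2

Answer: 2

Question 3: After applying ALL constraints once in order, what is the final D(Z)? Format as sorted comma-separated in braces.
Answer: {5,6,7}

Derivation:
Constraint 1 (Z != W) on D(Z)={5,6,7} D(W)={2,3,4,5,6,8}: no change
Constraint 2 (W + Y = V) on D(W)={2,3,4,5,6,8} D(Y)={3,4,6} D(V)={2,4,5,6}: W {2,3,4,5,6,8}->{2,3}; Y {3,4,6}->{3,4}; V {2,4,5,6}->{5,6}
Constraint 3 (W != Y) on D(W)={2,3} D(Y)={3,4}: no change
So after all 3 constraints: D(Z) = {5,6,7}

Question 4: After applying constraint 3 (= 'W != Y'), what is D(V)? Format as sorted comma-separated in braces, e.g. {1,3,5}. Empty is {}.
Constraint 1 (Z != W) on D(Z)={5,6,7} D(W)={2,3,4,5,6,8}: no change
Constraint 2 (W + Y = V) on D(W)={2,3,4,5,6,8} D(Y)={3,4,6} D(V)={2,4,5,6}: W {2,3,4,5,6,8}->{2,3}; Y {3,4,6}->{3,4}; V {2,4,5,6}->{5,6}
Constraint 3 (W != Y) on D(W)={2,3} D(Y)={3,4}: no change
So after constraint 3: D(V) = {5,6}

Answer: {5,6}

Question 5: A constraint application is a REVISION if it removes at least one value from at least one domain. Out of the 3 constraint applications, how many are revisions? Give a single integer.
Answer: 1

Derivation:
Constraint 1 (Z != W) on D(Z)={5,6,7} D(W)={2,3,4,5,6,8}: no change => not a revision
Constraint 2 (W + Y = V) on D(W)={2,3,4,5,6,8} D(Y)={3,4,6} D(V)={2,4,5,6}: W {2,3,4,5,6,8}->{2,3}; Y {3,4,6}->{3,4}; V {2,4,5,6}->{5,6} => REVISION
Constraint 3 (W != Y) on D(W)={2,3} D(Y)={3,4}: no change => not a revision
Total revisions = 1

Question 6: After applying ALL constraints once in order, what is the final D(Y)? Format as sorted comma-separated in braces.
Answer: {3,4}

Derivation:
Constraint 1 (Z != W) on D(Z)={5,6,7} D(W)={2,3,4,5,6,8}: no change
Constraint 2 (W + Y = V) on D(W)={2,3,4,5,6,8} D(Y)={3,4,6} D(V)={2,4,5,6}: W {2,3,4,5,6,8}->{2,3}; Y {3,4,6}->{3,4}; V {2,4,5,6}->{5,6}
Constraint 3 (W != Y) on D(W)={2,3} D(Y)={3,4}: no change
So after all 3 constraints: D(Y) = {3,4}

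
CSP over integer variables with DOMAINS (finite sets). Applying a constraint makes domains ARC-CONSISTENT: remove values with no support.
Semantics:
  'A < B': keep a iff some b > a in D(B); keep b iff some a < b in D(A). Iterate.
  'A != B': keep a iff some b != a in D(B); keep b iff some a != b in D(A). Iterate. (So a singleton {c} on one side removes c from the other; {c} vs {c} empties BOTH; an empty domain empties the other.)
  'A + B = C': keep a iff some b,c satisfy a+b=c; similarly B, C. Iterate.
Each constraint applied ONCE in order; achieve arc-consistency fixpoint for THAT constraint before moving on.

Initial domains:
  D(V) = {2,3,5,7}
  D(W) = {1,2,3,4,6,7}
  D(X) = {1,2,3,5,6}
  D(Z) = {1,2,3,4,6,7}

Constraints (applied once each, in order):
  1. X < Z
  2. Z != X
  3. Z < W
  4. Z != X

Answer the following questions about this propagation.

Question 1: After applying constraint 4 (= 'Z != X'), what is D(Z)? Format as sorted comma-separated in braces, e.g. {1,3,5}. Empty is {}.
Constraint 1 (X < Z) on D(X)={1,2,3,5,6} D(Z)={1,2,3,4,6,7}: Z {1,2,3,4,6,7}->{2,3,4,6,7}
Constraint 2 (Z != X) on D(Z)={2,3,4,6,7} D(X)={1,2,3,5,6}: no change
Constraint 3 (Z < W) on D(Z)={2,3,4,6,7} D(W)={1,2,3,4,6,7}: Z {2,3,4,6,7}->{2,3,4,6}; W {1,2,3,4,6,7}->{3,4,6,7}
Constraint 4 (Z != X) on D(Z)={2,3,4,6} D(X)={1,2,3,5,6}: no change
So after constraint 4: D(Z) = {2,3,4,6}

Answer: {2,3,4,6}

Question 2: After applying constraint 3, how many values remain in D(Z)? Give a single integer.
Answer: 4

Derivation:
Constraint 1 (X < Z) on D(X)={1,2,3,5,6} D(Z)={1,2,3,4,6,7}: Z {1,2,3,4,6,7}->{2,3,4,6,7}
Constraint 2 (Z != X) on D(Z)={2,3,4,6,7} D(X)={1,2,3,5,6}: no change
Constraint 3 (Z < W) on D(Z)={2,3,4,6,7} D(W)={1,2,3,4,6,7}: Z {2,3,4,6,7}->{2,3,4,6}; W {1,2,3,4,6,7}->{3,4,6,7}
So after constraint 3: D(Z)={2,3,4,6}, size = 4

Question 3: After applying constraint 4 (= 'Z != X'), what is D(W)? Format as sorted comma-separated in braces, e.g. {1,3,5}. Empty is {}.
Constraint 1 (X < Z) on D(X)={1,2,3,5,6} D(Z)={1,2,3,4,6,7}: Z {1,2,3,4,6,7}->{2,3,4,6,7}
Constraint 2 (Z != X) on D(Z)={2,3,4,6,7} D(X)={1,2,3,5,6}: no change
Constraint 3 (Z < W) on D(Z)={2,3,4,6,7} D(W)={1,2,3,4,6,7}: Z {2,3,4,6,7}->{2,3,4,6}; W {1,2,3,4,6,7}->{3,4,6,7}
Constraint 4 (Z != X) on D(Z)={2,3,4,6} D(X)={1,2,3,5,6}: no change
So after constraint 4: D(W) = {3,4,6,7}

Answer: {3,4,6,7}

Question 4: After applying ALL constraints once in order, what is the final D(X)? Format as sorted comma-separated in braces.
Constraint 1 (X < Z) on D(X)={1,2,3,5,6} D(Z)={1,2,3,4,6,7}: Z {1,2,3,4,6,7}->{2,3,4,6,7}
Constraint 2 (Z != X) on D(Z)={2,3,4,6,7} D(X)={1,2,3,5,6}: no change
Constraint 3 (Z < W) on D(Z)={2,3,4,6,7} D(W)={1,2,3,4,6,7}: Z {2,3,4,6,7}->{2,3,4,6}; W {1,2,3,4,6,7}->{3,4,6,7}
Constraint 4 (Z != X) on D(Z)={2,3,4,6} D(X)={1,2,3,5,6}: no change
So after all 4 constraints: D(X) = {1,2,3,5,6}

Answer: {1,2,3,5,6}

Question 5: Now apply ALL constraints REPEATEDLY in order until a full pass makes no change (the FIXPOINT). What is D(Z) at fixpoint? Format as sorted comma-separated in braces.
pass 0 (initial): D(Z)={1,2,3,4,6,7}
pass 1: W {1,2,3,4,6,7}->{3,4,6,7}; Z {1,2,3,4,6,7}->{2,3,4,6}
pass 2: X {1,2,3,5,6}->{1,2,3,5}
pass 3: no change
Fixpoint after 3 passes: D(Z) = {2,3,4,6}

Answer: {2,3,4,6}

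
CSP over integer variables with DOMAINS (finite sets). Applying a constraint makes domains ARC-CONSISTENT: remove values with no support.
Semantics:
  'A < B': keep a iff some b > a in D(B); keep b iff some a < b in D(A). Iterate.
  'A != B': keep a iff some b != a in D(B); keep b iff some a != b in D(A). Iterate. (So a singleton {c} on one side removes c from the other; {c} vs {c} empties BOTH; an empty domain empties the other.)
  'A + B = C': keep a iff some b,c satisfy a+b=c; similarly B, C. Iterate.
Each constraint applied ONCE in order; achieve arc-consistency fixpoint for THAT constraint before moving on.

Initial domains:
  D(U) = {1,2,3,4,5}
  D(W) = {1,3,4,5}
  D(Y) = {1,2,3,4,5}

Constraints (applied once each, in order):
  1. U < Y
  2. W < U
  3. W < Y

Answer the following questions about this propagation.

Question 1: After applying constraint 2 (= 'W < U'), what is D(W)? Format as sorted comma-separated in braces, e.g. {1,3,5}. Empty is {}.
Constraint 1 (U < Y) on D(U)={1,2,3,4,5} D(Y)={1,2,3,4,5}: U {1,2,3,4,5}->{1,2,3,4}; Y {1,2,3,4,5}->{2,3,4,5}
Constraint 2 (W < U) on D(W)={1,3,4,5} D(U)={1,2,3,4}: W {1,3,4,5}->{1,3}; U {1,2,3,4}->{2,3,4}
So after constraint 2: D(W) = {1,3}

Answer: {1,3}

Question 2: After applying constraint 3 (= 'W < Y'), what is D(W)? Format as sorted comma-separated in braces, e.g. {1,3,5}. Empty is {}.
Constraint 1 (U < Y) on D(U)={1,2,3,4,5} D(Y)={1,2,3,4,5}: U {1,2,3,4,5}->{1,2,3,4}; Y {1,2,3,4,5}->{2,3,4,5}
Constraint 2 (W < U) on D(W)={1,3,4,5} D(U)={1,2,3,4}: W {1,3,4,5}->{1,3}; U {1,2,3,4}->{2,3,4}
Constraint 3 (W < Y) on D(W)={1,3} D(Y)={2,3,4,5}: no change
So after constraint 3: D(W) = {1,3}

Answer: {1,3}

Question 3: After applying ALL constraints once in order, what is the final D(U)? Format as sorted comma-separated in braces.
Constraint 1 (U < Y) on D(U)={1,2,3,4,5} D(Y)={1,2,3,4,5}: U {1,2,3,4,5}->{1,2,3,4}; Y {1,2,3,4,5}->{2,3,4,5}
Constraint 2 (W < U) on D(W)={1,3,4,5} D(U)={1,2,3,4}: W {1,3,4,5}->{1,3}; U {1,2,3,4}->{2,3,4}
Constraint 3 (W < Y) on D(W)={1,3} D(Y)={2,3,4,5}: no change
So after all 3 constraints: D(U) = {2,3,4}

Answer: {2,3,4}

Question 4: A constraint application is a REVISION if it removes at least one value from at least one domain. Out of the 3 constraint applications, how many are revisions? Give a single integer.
Answer: 2

Derivation:
Constraint 1 (U < Y) on D(U)={1,2,3,4,5} D(Y)={1,2,3,4,5}: U {1,2,3,4,5}->{1,2,3,4}; Y {1,2,3,4,5}->{2,3,4,5} => REVISION
Constraint 2 (W < U) on D(W)={1,3,4,5} D(U)={1,2,3,4}: W {1,3,4,5}->{1,3}; U {1,2,3,4}->{2,3,4} => REVISION
Constraint 3 (W < Y) on D(W)={1,3} D(Y)={2,3,4,5}: no change => not a revision
Total revisions = 2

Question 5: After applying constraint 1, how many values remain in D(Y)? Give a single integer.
Constraint 1 (U < Y) on D(U)={1,2,3,4,5} D(Y)={1,2,3,4,5}: U {1,2,3,4,5}->{1,2,3,4}; Y {1,2,3,4,5}->{2,3,4,5}
So after constraint 1: D(Y)={2,3,4,5}, size = 4

Answer: 4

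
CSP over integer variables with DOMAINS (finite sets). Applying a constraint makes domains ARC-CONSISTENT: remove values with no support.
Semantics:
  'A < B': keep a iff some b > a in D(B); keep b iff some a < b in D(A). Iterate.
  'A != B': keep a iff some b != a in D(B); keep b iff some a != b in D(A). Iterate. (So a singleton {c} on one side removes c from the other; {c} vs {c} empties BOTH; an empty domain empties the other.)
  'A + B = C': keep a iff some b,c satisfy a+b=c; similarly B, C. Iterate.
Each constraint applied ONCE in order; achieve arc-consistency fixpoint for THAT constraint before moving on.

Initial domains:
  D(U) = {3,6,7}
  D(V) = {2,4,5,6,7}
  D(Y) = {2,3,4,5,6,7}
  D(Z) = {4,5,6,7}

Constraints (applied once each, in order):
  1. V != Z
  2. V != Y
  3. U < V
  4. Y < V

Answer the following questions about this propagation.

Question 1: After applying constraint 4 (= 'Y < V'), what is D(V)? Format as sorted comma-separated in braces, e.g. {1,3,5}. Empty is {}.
Constraint 1 (V != Z) on D(V)={2,4,5,6,7} D(Z)={4,5,6,7}: no change
Constraint 2 (V != Y) on D(V)={2,4,5,6,7} D(Y)={2,3,4,5,6,7}: no change
Constraint 3 (U < V) on D(U)={3,6,7} D(V)={2,4,5,6,7}: U {3,6,7}->{3,6}; V {2,4,5,6,7}->{4,5,6,7}
Constraint 4 (Y < V) on D(Y)={2,3,4,5,6,7} D(V)={4,5,6,7}: Y {2,3,4,5,6,7}->{2,3,4,5,6}
So after constraint 4: D(V) = {4,5,6,7}

Answer: {4,5,6,7}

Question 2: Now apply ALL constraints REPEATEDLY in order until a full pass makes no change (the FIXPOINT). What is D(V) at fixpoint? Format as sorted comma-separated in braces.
pass 0 (initial): D(V)={2,4,5,6,7}
pass 1: U {3,6,7}->{3,6}; V {2,4,5,6,7}->{4,5,6,7}; Y {2,3,4,5,6,7}->{2,3,4,5,6}
pass 2: no change
Fixpoint after 2 passes: D(V) = {4,5,6,7}

Answer: {4,5,6,7}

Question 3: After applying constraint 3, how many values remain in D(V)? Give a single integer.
Answer: 4

Derivation:
Constraint 1 (V != Z) on D(V)={2,4,5,6,7} D(Z)={4,5,6,7}: no change
Constraint 2 (V != Y) on D(V)={2,4,5,6,7} D(Y)={2,3,4,5,6,7}: no change
Constraint 3 (U < V) on D(U)={3,6,7} D(V)={2,4,5,6,7}: U {3,6,7}->{3,6}; V {2,4,5,6,7}->{4,5,6,7}
So after constraint 3: D(V)={4,5,6,7}, size = 4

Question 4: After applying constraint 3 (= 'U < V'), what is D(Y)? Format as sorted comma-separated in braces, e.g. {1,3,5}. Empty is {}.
Answer: {2,3,4,5,6,7}

Derivation:
Constraint 1 (V != Z) on D(V)={2,4,5,6,7} D(Z)={4,5,6,7}: no change
Constraint 2 (V != Y) on D(V)={2,4,5,6,7} D(Y)={2,3,4,5,6,7}: no change
Constraint 3 (U < V) on D(U)={3,6,7} D(V)={2,4,5,6,7}: U {3,6,7}->{3,6}; V {2,4,5,6,7}->{4,5,6,7}
So after constraint 3: D(Y) = {2,3,4,5,6,7}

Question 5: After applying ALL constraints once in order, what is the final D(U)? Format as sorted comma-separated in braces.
Constraint 1 (V != Z) on D(V)={2,4,5,6,7} D(Z)={4,5,6,7}: no change
Constraint 2 (V != Y) on D(V)={2,4,5,6,7} D(Y)={2,3,4,5,6,7}: no change
Constraint 3 (U < V) on D(U)={3,6,7} D(V)={2,4,5,6,7}: U {3,6,7}->{3,6}; V {2,4,5,6,7}->{4,5,6,7}
Constraint 4 (Y < V) on D(Y)={2,3,4,5,6,7} D(V)={4,5,6,7}: Y {2,3,4,5,6,7}->{2,3,4,5,6}
So after all 4 constraints: D(U) = {3,6}

Answer: {3,6}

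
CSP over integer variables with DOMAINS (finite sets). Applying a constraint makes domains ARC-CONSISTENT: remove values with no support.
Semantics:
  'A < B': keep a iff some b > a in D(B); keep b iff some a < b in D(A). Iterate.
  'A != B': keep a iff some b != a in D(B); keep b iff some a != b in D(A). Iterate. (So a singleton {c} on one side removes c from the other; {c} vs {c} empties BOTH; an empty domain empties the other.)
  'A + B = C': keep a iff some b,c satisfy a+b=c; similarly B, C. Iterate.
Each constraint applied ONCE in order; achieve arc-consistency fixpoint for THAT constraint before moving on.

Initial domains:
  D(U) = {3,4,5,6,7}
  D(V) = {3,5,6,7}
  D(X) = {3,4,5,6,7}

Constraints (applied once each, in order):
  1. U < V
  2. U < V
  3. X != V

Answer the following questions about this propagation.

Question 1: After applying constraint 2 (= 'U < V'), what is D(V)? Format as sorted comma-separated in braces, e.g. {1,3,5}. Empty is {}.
Constraint 1 (U < V) on D(U)={3,4,5,6,7} D(V)={3,5,6,7}: U {3,4,5,6,7}->{3,4,5,6}; V {3,5,6,7}->{5,6,7}
Constraint 2 (U < V) on D(U)={3,4,5,6} D(V)={5,6,7}: no change
So after constraint 2: D(V) = {5,6,7}

Answer: {5,6,7}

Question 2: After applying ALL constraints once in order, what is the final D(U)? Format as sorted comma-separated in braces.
Constraint 1 (U < V) on D(U)={3,4,5,6,7} D(V)={3,5,6,7}: U {3,4,5,6,7}->{3,4,5,6}; V {3,5,6,7}->{5,6,7}
Constraint 2 (U < V) on D(U)={3,4,5,6} D(V)={5,6,7}: no change
Constraint 3 (X != V) on D(X)={3,4,5,6,7} D(V)={5,6,7}: no change
So after all 3 constraints: D(U) = {3,4,5,6}

Answer: {3,4,5,6}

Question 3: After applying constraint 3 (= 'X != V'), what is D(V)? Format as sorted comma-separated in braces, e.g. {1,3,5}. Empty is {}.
Answer: {5,6,7}

Derivation:
Constraint 1 (U < V) on D(U)={3,4,5,6,7} D(V)={3,5,6,7}: U {3,4,5,6,7}->{3,4,5,6}; V {3,5,6,7}->{5,6,7}
Constraint 2 (U < V) on D(U)={3,4,5,6} D(V)={5,6,7}: no change
Constraint 3 (X != V) on D(X)={3,4,5,6,7} D(V)={5,6,7}: no change
So after constraint 3: D(V) = {5,6,7}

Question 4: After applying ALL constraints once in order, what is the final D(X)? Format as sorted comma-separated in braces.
Constraint 1 (U < V) on D(U)={3,4,5,6,7} D(V)={3,5,6,7}: U {3,4,5,6,7}->{3,4,5,6}; V {3,5,6,7}->{5,6,7}
Constraint 2 (U < V) on D(U)={3,4,5,6} D(V)={5,6,7}: no change
Constraint 3 (X != V) on D(X)={3,4,5,6,7} D(V)={5,6,7}: no change
So after all 3 constraints: D(X) = {3,4,5,6,7}

Answer: {3,4,5,6,7}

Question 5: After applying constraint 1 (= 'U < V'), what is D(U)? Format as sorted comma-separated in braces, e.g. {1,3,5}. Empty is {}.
Answer: {3,4,5,6}

Derivation:
Constraint 1 (U < V) on D(U)={3,4,5,6,7} D(V)={3,5,6,7}: U {3,4,5,6,7}->{3,4,5,6}; V {3,5,6,7}->{5,6,7}
So after constraint 1: D(U) = {3,4,5,6}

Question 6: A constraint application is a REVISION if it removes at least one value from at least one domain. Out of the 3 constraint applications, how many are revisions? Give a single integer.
Answer: 1

Derivation:
Constraint 1 (U < V) on D(U)={3,4,5,6,7} D(V)={3,5,6,7}: U {3,4,5,6,7}->{3,4,5,6}; V {3,5,6,7}->{5,6,7} => REVISION
Constraint 2 (U < V) on D(U)={3,4,5,6} D(V)={5,6,7}: no change => not a revision
Constraint 3 (X != V) on D(X)={3,4,5,6,7} D(V)={5,6,7}: no change => not a revision
Total revisions = 1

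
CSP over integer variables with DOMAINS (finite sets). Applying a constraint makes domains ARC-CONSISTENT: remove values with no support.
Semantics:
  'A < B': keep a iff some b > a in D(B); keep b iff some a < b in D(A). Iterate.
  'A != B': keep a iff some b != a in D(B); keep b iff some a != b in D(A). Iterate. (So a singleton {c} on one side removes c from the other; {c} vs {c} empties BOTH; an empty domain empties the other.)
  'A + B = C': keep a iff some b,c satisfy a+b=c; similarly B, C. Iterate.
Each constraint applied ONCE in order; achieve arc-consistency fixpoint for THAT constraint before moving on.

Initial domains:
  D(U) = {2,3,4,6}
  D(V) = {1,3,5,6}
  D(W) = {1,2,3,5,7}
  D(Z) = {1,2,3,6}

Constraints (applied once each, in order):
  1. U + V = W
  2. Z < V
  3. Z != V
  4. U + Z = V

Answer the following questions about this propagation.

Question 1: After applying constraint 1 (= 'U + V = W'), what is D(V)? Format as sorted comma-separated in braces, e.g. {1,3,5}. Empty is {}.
Answer: {1,3,5}

Derivation:
Constraint 1 (U + V = W) on D(U)={2,3,4,6} D(V)={1,3,5,6} D(W)={1,2,3,5,7}: U {2,3,4,6}->{2,4,6}; V {1,3,5,6}->{1,3,5}; W {1,2,3,5,7}->{3,5,7}
So after constraint 1: D(V) = {1,3,5}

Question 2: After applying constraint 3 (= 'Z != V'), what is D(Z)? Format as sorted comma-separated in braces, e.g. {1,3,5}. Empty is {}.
Constraint 1 (U + V = W) on D(U)={2,3,4,6} D(V)={1,3,5,6} D(W)={1,2,3,5,7}: U {2,3,4,6}->{2,4,6}; V {1,3,5,6}->{1,3,5}; W {1,2,3,5,7}->{3,5,7}
Constraint 2 (Z < V) on D(Z)={1,2,3,6} D(V)={1,3,5}: Z {1,2,3,6}->{1,2,3}; V {1,3,5}->{3,5}
Constraint 3 (Z != V) on D(Z)={1,2,3} D(V)={3,5}: no change
So after constraint 3: D(Z) = {1,2,3}

Answer: {1,2,3}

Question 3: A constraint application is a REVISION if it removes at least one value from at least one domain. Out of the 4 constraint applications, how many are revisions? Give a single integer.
Answer: 3

Derivation:
Constraint 1 (U + V = W) on D(U)={2,3,4,6} D(V)={1,3,5,6} D(W)={1,2,3,5,7}: U {2,3,4,6}->{2,4,6}; V {1,3,5,6}->{1,3,5}; W {1,2,3,5,7}->{3,5,7} => REVISION
Constraint 2 (Z < V) on D(Z)={1,2,3,6} D(V)={1,3,5}: Z {1,2,3,6}->{1,2,3}; V {1,3,5}->{3,5} => REVISION
Constraint 3 (Z != V) on D(Z)={1,2,3} D(V)={3,5}: no change => not a revision
Constraint 4 (U + Z = V) on D(U)={2,4,6} D(Z)={1,2,3} D(V)={3,5}: U {2,4,6}->{2,4}; Z {1,2,3}->{1,3} => REVISION
Total revisions = 3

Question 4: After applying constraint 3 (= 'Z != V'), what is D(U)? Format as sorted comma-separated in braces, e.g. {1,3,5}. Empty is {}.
Constraint 1 (U + V = W) on D(U)={2,3,4,6} D(V)={1,3,5,6} D(W)={1,2,3,5,7}: U {2,3,4,6}->{2,4,6}; V {1,3,5,6}->{1,3,5}; W {1,2,3,5,7}->{3,5,7}
Constraint 2 (Z < V) on D(Z)={1,2,3,6} D(V)={1,3,5}: Z {1,2,3,6}->{1,2,3}; V {1,3,5}->{3,5}
Constraint 3 (Z != V) on D(Z)={1,2,3} D(V)={3,5}: no change
So after constraint 3: D(U) = {2,4,6}

Answer: {2,4,6}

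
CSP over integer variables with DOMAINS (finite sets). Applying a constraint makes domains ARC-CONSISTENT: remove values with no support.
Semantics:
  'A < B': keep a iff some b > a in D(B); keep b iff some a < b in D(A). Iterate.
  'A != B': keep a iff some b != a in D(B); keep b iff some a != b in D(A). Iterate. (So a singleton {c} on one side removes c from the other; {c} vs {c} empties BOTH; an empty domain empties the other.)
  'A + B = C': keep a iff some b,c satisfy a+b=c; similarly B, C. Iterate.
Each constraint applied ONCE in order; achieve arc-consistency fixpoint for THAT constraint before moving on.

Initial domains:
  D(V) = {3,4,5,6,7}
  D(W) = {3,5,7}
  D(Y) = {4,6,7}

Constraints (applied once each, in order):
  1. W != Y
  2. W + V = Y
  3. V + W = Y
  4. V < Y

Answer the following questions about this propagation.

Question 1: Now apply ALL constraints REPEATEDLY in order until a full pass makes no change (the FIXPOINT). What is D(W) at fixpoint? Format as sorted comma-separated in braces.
pass 0 (initial): D(W)={3,5,7}
pass 1: V {3,4,5,6,7}->{3,4}; W {3,5,7}->{3}; Y {4,6,7}->{6,7}
pass 2: no change
Fixpoint after 2 passes: D(W) = {3}

Answer: {3}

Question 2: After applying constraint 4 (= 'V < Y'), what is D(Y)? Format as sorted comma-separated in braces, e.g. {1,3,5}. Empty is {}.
Constraint 1 (W != Y) on D(W)={3,5,7} D(Y)={4,6,7}: no change
Constraint 2 (W + V = Y) on D(W)={3,5,7} D(V)={3,4,5,6,7} D(Y)={4,6,7}: W {3,5,7}->{3}; V {3,4,5,6,7}->{3,4}; Y {4,6,7}->{6,7}
Constraint 3 (V + W = Y) on D(V)={3,4} D(W)={3} D(Y)={6,7}: no change
Constraint 4 (V < Y) on D(V)={3,4} D(Y)={6,7}: no change
So after constraint 4: D(Y) = {6,7}

Answer: {6,7}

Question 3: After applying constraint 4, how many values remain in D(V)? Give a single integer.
Constraint 1 (W != Y) on D(W)={3,5,7} D(Y)={4,6,7}: no change
Constraint 2 (W + V = Y) on D(W)={3,5,7} D(V)={3,4,5,6,7} D(Y)={4,6,7}: W {3,5,7}->{3}; V {3,4,5,6,7}->{3,4}; Y {4,6,7}->{6,7}
Constraint 3 (V + W = Y) on D(V)={3,4} D(W)={3} D(Y)={6,7}: no change
Constraint 4 (V < Y) on D(V)={3,4} D(Y)={6,7}: no change
So after constraint 4: D(V)={3,4}, size = 2

Answer: 2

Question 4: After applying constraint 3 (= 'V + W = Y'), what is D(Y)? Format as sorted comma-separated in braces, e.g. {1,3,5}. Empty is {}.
Constraint 1 (W != Y) on D(W)={3,5,7} D(Y)={4,6,7}: no change
Constraint 2 (W + V = Y) on D(W)={3,5,7} D(V)={3,4,5,6,7} D(Y)={4,6,7}: W {3,5,7}->{3}; V {3,4,5,6,7}->{3,4}; Y {4,6,7}->{6,7}
Constraint 3 (V + W = Y) on D(V)={3,4} D(W)={3} D(Y)={6,7}: no change
So after constraint 3: D(Y) = {6,7}

Answer: {6,7}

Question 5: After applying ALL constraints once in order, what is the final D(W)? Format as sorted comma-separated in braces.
Answer: {3}

Derivation:
Constraint 1 (W != Y) on D(W)={3,5,7} D(Y)={4,6,7}: no change
Constraint 2 (W + V = Y) on D(W)={3,5,7} D(V)={3,4,5,6,7} D(Y)={4,6,7}: W {3,5,7}->{3}; V {3,4,5,6,7}->{3,4}; Y {4,6,7}->{6,7}
Constraint 3 (V + W = Y) on D(V)={3,4} D(W)={3} D(Y)={6,7}: no change
Constraint 4 (V < Y) on D(V)={3,4} D(Y)={6,7}: no change
So after all 4 constraints: D(W) = {3}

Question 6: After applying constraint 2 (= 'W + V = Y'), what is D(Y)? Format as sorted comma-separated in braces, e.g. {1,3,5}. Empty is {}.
Constraint 1 (W != Y) on D(W)={3,5,7} D(Y)={4,6,7}: no change
Constraint 2 (W + V = Y) on D(W)={3,5,7} D(V)={3,4,5,6,7} D(Y)={4,6,7}: W {3,5,7}->{3}; V {3,4,5,6,7}->{3,4}; Y {4,6,7}->{6,7}
So after constraint 2: D(Y) = {6,7}

Answer: {6,7}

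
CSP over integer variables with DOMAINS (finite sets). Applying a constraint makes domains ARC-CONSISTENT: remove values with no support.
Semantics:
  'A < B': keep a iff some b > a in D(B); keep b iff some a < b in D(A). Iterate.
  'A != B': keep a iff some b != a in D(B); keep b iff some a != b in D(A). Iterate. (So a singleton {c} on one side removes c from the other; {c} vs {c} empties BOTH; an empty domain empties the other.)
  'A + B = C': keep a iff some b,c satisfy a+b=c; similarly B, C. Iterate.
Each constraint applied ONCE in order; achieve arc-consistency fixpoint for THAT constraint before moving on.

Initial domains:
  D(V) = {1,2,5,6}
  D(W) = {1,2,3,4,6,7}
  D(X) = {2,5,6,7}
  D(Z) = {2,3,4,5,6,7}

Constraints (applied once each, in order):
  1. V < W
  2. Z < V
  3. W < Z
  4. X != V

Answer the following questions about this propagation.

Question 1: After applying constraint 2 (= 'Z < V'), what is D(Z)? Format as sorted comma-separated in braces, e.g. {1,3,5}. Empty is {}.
Answer: {2,3,4,5}

Derivation:
Constraint 1 (V < W) on D(V)={1,2,5,6} D(W)={1,2,3,4,6,7}: W {1,2,3,4,6,7}->{2,3,4,6,7}
Constraint 2 (Z < V) on D(Z)={2,3,4,5,6,7} D(V)={1,2,5,6}: Z {2,3,4,5,6,7}->{2,3,4,5}; V {1,2,5,6}->{5,6}
So after constraint 2: D(Z) = {2,3,4,5}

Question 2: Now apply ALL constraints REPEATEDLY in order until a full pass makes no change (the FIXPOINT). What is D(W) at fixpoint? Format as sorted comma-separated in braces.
Answer: {}

Derivation:
pass 0 (initial): D(W)={1,2,3,4,6,7}
pass 1: V {1,2,5,6}->{5,6}; W {1,2,3,4,6,7}->{2,3,4}; Z {2,3,4,5,6,7}->{3,4,5}
pass 2: V {5,6}->{}; W {2,3,4}->{}; X {2,5,6,7}->{}; Z {3,4,5}->{}
pass 3: no change
Fixpoint after 3 passes: D(W) = {}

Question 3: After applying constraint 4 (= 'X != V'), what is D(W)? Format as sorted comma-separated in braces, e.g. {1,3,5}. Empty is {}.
Answer: {2,3,4}

Derivation:
Constraint 1 (V < W) on D(V)={1,2,5,6} D(W)={1,2,3,4,6,7}: W {1,2,3,4,6,7}->{2,3,4,6,7}
Constraint 2 (Z < V) on D(Z)={2,3,4,5,6,7} D(V)={1,2,5,6}: Z {2,3,4,5,6,7}->{2,3,4,5}; V {1,2,5,6}->{5,6}
Constraint 3 (W < Z) on D(W)={2,3,4,6,7} D(Z)={2,3,4,5}: W {2,3,4,6,7}->{2,3,4}; Z {2,3,4,5}->{3,4,5}
Constraint 4 (X != V) on D(X)={2,5,6,7} D(V)={5,6}: no change
So after constraint 4: D(W) = {2,3,4}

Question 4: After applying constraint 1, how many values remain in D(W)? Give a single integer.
Answer: 5

Derivation:
Constraint 1 (V < W) on D(V)={1,2,5,6} D(W)={1,2,3,4,6,7}: W {1,2,3,4,6,7}->{2,3,4,6,7}
So after constraint 1: D(W)={2,3,4,6,7}, size = 5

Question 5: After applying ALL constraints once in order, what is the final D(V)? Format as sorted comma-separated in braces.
Answer: {5,6}

Derivation:
Constraint 1 (V < W) on D(V)={1,2,5,6} D(W)={1,2,3,4,6,7}: W {1,2,3,4,6,7}->{2,3,4,6,7}
Constraint 2 (Z < V) on D(Z)={2,3,4,5,6,7} D(V)={1,2,5,6}: Z {2,3,4,5,6,7}->{2,3,4,5}; V {1,2,5,6}->{5,6}
Constraint 3 (W < Z) on D(W)={2,3,4,6,7} D(Z)={2,3,4,5}: W {2,3,4,6,7}->{2,3,4}; Z {2,3,4,5}->{3,4,5}
Constraint 4 (X != V) on D(X)={2,5,6,7} D(V)={5,6}: no change
So after all 4 constraints: D(V) = {5,6}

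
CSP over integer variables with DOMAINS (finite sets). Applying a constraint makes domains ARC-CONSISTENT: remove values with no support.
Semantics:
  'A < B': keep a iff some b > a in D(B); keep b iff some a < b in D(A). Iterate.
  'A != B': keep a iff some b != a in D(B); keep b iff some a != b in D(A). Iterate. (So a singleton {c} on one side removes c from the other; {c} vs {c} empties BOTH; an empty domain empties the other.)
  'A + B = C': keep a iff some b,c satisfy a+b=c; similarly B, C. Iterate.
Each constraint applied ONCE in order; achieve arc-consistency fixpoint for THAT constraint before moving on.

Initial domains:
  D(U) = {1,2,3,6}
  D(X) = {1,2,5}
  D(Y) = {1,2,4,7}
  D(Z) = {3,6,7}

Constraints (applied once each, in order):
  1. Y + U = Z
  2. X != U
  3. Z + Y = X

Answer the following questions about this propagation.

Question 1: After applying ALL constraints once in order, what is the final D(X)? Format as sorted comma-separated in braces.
Constraint 1 (Y + U = Z) on D(Y)={1,2,4,7} D(U)={1,2,3,6} D(Z)={3,6,7}: Y {1,2,4,7}->{1,2,4}
Constraint 2 (X != U) on D(X)={1,2,5} D(U)={1,2,3,6}: no change
Constraint 3 (Z + Y = X) on D(Z)={3,6,7} D(Y)={1,2,4} D(X)={1,2,5}: Z {3,6,7}->{3}; Y {1,2,4}->{2}; X {1,2,5}->{5}
So after all 3 constraints: D(X) = {5}

Answer: {5}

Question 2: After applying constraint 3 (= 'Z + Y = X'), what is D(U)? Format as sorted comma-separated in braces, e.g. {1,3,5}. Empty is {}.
Constraint 1 (Y + U = Z) on D(Y)={1,2,4,7} D(U)={1,2,3,6} D(Z)={3,6,7}: Y {1,2,4,7}->{1,2,4}
Constraint 2 (X != U) on D(X)={1,2,5} D(U)={1,2,3,6}: no change
Constraint 3 (Z + Y = X) on D(Z)={3,6,7} D(Y)={1,2,4} D(X)={1,2,5}: Z {3,6,7}->{3}; Y {1,2,4}->{2}; X {1,2,5}->{5}
So after constraint 3: D(U) = {1,2,3,6}

Answer: {1,2,3,6}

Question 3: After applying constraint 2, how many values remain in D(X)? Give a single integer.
Constraint 1 (Y + U = Z) on D(Y)={1,2,4,7} D(U)={1,2,3,6} D(Z)={3,6,7}: Y {1,2,4,7}->{1,2,4}
Constraint 2 (X != U) on D(X)={1,2,5} D(U)={1,2,3,6}: no change
So after constraint 2: D(X)={1,2,5}, size = 3

Answer: 3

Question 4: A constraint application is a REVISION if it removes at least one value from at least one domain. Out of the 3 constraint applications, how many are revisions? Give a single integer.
Answer: 2

Derivation:
Constraint 1 (Y + U = Z) on D(Y)={1,2,4,7} D(U)={1,2,3,6} D(Z)={3,6,7}: Y {1,2,4,7}->{1,2,4} => REVISION
Constraint 2 (X != U) on D(X)={1,2,5} D(U)={1,2,3,6}: no change => not a revision
Constraint 3 (Z + Y = X) on D(Z)={3,6,7} D(Y)={1,2,4} D(X)={1,2,5}: Z {3,6,7}->{3}; Y {1,2,4}->{2}; X {1,2,5}->{5} => REVISION
Total revisions = 2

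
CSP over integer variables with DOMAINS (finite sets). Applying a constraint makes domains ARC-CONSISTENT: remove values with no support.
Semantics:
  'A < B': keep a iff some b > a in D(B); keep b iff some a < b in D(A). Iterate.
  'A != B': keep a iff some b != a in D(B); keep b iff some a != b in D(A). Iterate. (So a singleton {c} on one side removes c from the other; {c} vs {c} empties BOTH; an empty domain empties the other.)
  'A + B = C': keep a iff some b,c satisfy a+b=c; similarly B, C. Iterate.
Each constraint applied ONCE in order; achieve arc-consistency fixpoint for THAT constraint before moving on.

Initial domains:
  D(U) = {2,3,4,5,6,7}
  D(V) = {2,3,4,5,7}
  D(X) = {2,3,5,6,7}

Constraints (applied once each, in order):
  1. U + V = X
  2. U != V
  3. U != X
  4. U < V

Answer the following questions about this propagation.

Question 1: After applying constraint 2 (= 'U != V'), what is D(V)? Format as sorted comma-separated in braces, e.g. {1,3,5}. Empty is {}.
Answer: {2,3,4,5}

Derivation:
Constraint 1 (U + V = X) on D(U)={2,3,4,5,6,7} D(V)={2,3,4,5,7} D(X)={2,3,5,6,7}: U {2,3,4,5,6,7}->{2,3,4,5}; V {2,3,4,5,7}->{2,3,4,5}; X {2,3,5,6,7}->{5,6,7}
Constraint 2 (U != V) on D(U)={2,3,4,5} D(V)={2,3,4,5}: no change
So after constraint 2: D(V) = {2,3,4,5}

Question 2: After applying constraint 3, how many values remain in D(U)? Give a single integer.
Constraint 1 (U + V = X) on D(U)={2,3,4,5,6,7} D(V)={2,3,4,5,7} D(X)={2,3,5,6,7}: U {2,3,4,5,6,7}->{2,3,4,5}; V {2,3,4,5,7}->{2,3,4,5}; X {2,3,5,6,7}->{5,6,7}
Constraint 2 (U != V) on D(U)={2,3,4,5} D(V)={2,3,4,5}: no change
Constraint 3 (U != X) on D(U)={2,3,4,5} D(X)={5,6,7}: no change
So after constraint 3: D(U)={2,3,4,5}, size = 4

Answer: 4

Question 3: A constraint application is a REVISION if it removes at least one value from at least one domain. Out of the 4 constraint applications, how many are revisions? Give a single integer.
Answer: 2

Derivation:
Constraint 1 (U + V = X) on D(U)={2,3,4,5,6,7} D(V)={2,3,4,5,7} D(X)={2,3,5,6,7}: U {2,3,4,5,6,7}->{2,3,4,5}; V {2,3,4,5,7}->{2,3,4,5}; X {2,3,5,6,7}->{5,6,7} => REVISION
Constraint 2 (U != V) on D(U)={2,3,4,5} D(V)={2,3,4,5}: no change => not a revision
Constraint 3 (U != X) on D(U)={2,3,4,5} D(X)={5,6,7}: no change => not a revision
Constraint 4 (U < V) on D(U)={2,3,4,5} D(V)={2,3,4,5}: U {2,3,4,5}->{2,3,4}; V {2,3,4,5}->{3,4,5} => REVISION
Total revisions = 2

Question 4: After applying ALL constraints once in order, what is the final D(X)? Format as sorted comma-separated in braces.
Constraint 1 (U + V = X) on D(U)={2,3,4,5,6,7} D(V)={2,3,4,5,7} D(X)={2,3,5,6,7}: U {2,3,4,5,6,7}->{2,3,4,5}; V {2,3,4,5,7}->{2,3,4,5}; X {2,3,5,6,7}->{5,6,7}
Constraint 2 (U != V) on D(U)={2,3,4,5} D(V)={2,3,4,5}: no change
Constraint 3 (U != X) on D(U)={2,3,4,5} D(X)={5,6,7}: no change
Constraint 4 (U < V) on D(U)={2,3,4,5} D(V)={2,3,4,5}: U {2,3,4,5}->{2,3,4}; V {2,3,4,5}->{3,4,5}
So after all 4 constraints: D(X) = {5,6,7}

Answer: {5,6,7}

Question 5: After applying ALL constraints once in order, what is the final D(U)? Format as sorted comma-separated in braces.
Constraint 1 (U + V = X) on D(U)={2,3,4,5,6,7} D(V)={2,3,4,5,7} D(X)={2,3,5,6,7}: U {2,3,4,5,6,7}->{2,3,4,5}; V {2,3,4,5,7}->{2,3,4,5}; X {2,3,5,6,7}->{5,6,7}
Constraint 2 (U != V) on D(U)={2,3,4,5} D(V)={2,3,4,5}: no change
Constraint 3 (U != X) on D(U)={2,3,4,5} D(X)={5,6,7}: no change
Constraint 4 (U < V) on D(U)={2,3,4,5} D(V)={2,3,4,5}: U {2,3,4,5}->{2,3,4}; V {2,3,4,5}->{3,4,5}
So after all 4 constraints: D(U) = {2,3,4}

Answer: {2,3,4}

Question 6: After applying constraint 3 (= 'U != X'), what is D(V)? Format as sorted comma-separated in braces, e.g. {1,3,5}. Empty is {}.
Constraint 1 (U + V = X) on D(U)={2,3,4,5,6,7} D(V)={2,3,4,5,7} D(X)={2,3,5,6,7}: U {2,3,4,5,6,7}->{2,3,4,5}; V {2,3,4,5,7}->{2,3,4,5}; X {2,3,5,6,7}->{5,6,7}
Constraint 2 (U != V) on D(U)={2,3,4,5} D(V)={2,3,4,5}: no change
Constraint 3 (U != X) on D(U)={2,3,4,5} D(X)={5,6,7}: no change
So after constraint 3: D(V) = {2,3,4,5}

Answer: {2,3,4,5}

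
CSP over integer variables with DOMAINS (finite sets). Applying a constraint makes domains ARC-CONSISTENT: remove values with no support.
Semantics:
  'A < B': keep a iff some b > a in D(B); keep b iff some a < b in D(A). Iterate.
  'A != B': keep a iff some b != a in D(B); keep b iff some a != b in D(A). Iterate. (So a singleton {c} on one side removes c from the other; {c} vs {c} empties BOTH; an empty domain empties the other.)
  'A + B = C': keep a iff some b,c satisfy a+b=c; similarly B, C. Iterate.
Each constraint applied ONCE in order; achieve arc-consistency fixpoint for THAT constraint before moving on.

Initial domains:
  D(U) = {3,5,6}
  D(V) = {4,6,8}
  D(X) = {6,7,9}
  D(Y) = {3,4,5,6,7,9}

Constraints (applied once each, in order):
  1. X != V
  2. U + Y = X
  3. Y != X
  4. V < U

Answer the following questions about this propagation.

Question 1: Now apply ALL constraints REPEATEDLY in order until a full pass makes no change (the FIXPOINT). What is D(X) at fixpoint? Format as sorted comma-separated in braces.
pass 0 (initial): D(X)={6,7,9}
pass 1: U {3,5,6}->{5,6}; V {4,6,8}->{4}; Y {3,4,5,6,7,9}->{3,4,6}
pass 2: X {6,7,9}->{9}; Y {3,4,6}->{3,4}
pass 3: no change
Fixpoint after 3 passes: D(X) = {9}

Answer: {9}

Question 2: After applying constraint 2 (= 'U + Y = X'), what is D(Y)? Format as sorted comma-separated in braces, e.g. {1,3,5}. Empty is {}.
Constraint 1 (X != V) on D(X)={6,7,9} D(V)={4,6,8}: no change
Constraint 2 (U + Y = X) on D(U)={3,5,6} D(Y)={3,4,5,6,7,9} D(X)={6,7,9}: Y {3,4,5,6,7,9}->{3,4,6}
So after constraint 2: D(Y) = {3,4,6}

Answer: {3,4,6}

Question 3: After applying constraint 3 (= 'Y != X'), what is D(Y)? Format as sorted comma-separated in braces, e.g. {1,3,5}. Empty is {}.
Constraint 1 (X != V) on D(X)={6,7,9} D(V)={4,6,8}: no change
Constraint 2 (U + Y = X) on D(U)={3,5,6} D(Y)={3,4,5,6,7,9} D(X)={6,7,9}: Y {3,4,5,6,7,9}->{3,4,6}
Constraint 3 (Y != X) on D(Y)={3,4,6} D(X)={6,7,9}: no change
So after constraint 3: D(Y) = {3,4,6}

Answer: {3,4,6}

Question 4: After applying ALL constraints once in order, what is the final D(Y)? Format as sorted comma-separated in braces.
Answer: {3,4,6}

Derivation:
Constraint 1 (X != V) on D(X)={6,7,9} D(V)={4,6,8}: no change
Constraint 2 (U + Y = X) on D(U)={3,5,6} D(Y)={3,4,5,6,7,9} D(X)={6,7,9}: Y {3,4,5,6,7,9}->{3,4,6}
Constraint 3 (Y != X) on D(Y)={3,4,6} D(X)={6,7,9}: no change
Constraint 4 (V < U) on D(V)={4,6,8} D(U)={3,5,6}: V {4,6,8}->{4}; U {3,5,6}->{5,6}
So after all 4 constraints: D(Y) = {3,4,6}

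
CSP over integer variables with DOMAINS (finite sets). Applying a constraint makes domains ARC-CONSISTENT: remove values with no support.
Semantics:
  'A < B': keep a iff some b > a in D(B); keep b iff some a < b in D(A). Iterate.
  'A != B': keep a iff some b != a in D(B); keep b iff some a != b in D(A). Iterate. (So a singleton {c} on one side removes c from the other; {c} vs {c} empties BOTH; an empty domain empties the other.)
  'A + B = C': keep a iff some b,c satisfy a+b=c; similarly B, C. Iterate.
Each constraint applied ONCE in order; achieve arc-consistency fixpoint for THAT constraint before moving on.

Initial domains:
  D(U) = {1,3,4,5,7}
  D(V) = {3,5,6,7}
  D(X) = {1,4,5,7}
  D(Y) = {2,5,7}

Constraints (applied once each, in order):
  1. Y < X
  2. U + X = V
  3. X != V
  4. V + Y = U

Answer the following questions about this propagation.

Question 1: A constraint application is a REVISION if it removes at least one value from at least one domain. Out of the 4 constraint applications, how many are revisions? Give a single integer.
Answer: 3

Derivation:
Constraint 1 (Y < X) on D(Y)={2,5,7} D(X)={1,4,5,7}: Y {2,5,7}->{2,5}; X {1,4,5,7}->{4,5,7} => REVISION
Constraint 2 (U + X = V) on D(U)={1,3,4,5,7} D(X)={4,5,7} D(V)={3,5,6,7}: U {1,3,4,5,7}->{1,3}; X {4,5,7}->{4,5}; V {3,5,6,7}->{5,6,7} => REVISION
Constraint 3 (X != V) on D(X)={4,5} D(V)={5,6,7}: no change => not a revision
Constraint 4 (V + Y = U) on D(V)={5,6,7} D(Y)={2,5} D(U)={1,3}: V {5,6,7}->{}; Y {2,5}->{}; U {1,3}->{} => REVISION
Total revisions = 3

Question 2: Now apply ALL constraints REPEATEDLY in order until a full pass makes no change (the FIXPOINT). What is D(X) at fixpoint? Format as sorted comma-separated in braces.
Answer: {}

Derivation:
pass 0 (initial): D(X)={1,4,5,7}
pass 1: U {1,3,4,5,7}->{}; V {3,5,6,7}->{}; X {1,4,5,7}->{4,5}; Y {2,5,7}->{}
pass 2: X {4,5}->{}
pass 3: no change
Fixpoint after 3 passes: D(X) = {}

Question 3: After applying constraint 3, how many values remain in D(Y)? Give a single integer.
Constraint 1 (Y < X) on D(Y)={2,5,7} D(X)={1,4,5,7}: Y {2,5,7}->{2,5}; X {1,4,5,7}->{4,5,7}
Constraint 2 (U + X = V) on D(U)={1,3,4,5,7} D(X)={4,5,7} D(V)={3,5,6,7}: U {1,3,4,5,7}->{1,3}; X {4,5,7}->{4,5}; V {3,5,6,7}->{5,6,7}
Constraint 3 (X != V) on D(X)={4,5} D(V)={5,6,7}: no change
So after constraint 3: D(Y)={2,5}, size = 2

Answer: 2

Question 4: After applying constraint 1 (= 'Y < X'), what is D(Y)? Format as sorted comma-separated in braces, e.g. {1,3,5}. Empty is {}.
Answer: {2,5}

Derivation:
Constraint 1 (Y < X) on D(Y)={2,5,7} D(X)={1,4,5,7}: Y {2,5,7}->{2,5}; X {1,4,5,7}->{4,5,7}
So after constraint 1: D(Y) = {2,5}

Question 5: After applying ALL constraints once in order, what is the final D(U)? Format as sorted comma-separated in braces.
Answer: {}

Derivation:
Constraint 1 (Y < X) on D(Y)={2,5,7} D(X)={1,4,5,7}: Y {2,5,7}->{2,5}; X {1,4,5,7}->{4,5,7}
Constraint 2 (U + X = V) on D(U)={1,3,4,5,7} D(X)={4,5,7} D(V)={3,5,6,7}: U {1,3,4,5,7}->{1,3}; X {4,5,7}->{4,5}; V {3,5,6,7}->{5,6,7}
Constraint 3 (X != V) on D(X)={4,5} D(V)={5,6,7}: no change
Constraint 4 (V + Y = U) on D(V)={5,6,7} D(Y)={2,5} D(U)={1,3}: V {5,6,7}->{}; Y {2,5}->{}; U {1,3}->{}
So after all 4 constraints: D(U) = {}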